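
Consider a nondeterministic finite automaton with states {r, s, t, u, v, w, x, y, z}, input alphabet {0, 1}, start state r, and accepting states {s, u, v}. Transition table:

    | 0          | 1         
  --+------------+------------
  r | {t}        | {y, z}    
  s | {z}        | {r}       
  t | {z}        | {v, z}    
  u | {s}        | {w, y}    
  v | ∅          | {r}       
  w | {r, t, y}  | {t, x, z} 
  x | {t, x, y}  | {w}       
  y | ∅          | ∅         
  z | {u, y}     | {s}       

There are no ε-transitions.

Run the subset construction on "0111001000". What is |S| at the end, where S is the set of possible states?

Start in {r}.
Read '0': {r} → {t}.
Read '1': {t} → {v, z}.
Read '1': {v, z} → {r, s}.
Read '1': {r, s} → {r, y, z}.
Read '0': {r, y, z} → {t, u, y}.
Read '0': {t, u, y} → {s, z}.
Read '1': {s, z} → {r, s}.
Read '0': {r, s} → {t, z}.
Read '0': {t, z} → {u, y, z}.
Read '0': {u, y, z} → {s, u, y}.
That set has 3 states.

3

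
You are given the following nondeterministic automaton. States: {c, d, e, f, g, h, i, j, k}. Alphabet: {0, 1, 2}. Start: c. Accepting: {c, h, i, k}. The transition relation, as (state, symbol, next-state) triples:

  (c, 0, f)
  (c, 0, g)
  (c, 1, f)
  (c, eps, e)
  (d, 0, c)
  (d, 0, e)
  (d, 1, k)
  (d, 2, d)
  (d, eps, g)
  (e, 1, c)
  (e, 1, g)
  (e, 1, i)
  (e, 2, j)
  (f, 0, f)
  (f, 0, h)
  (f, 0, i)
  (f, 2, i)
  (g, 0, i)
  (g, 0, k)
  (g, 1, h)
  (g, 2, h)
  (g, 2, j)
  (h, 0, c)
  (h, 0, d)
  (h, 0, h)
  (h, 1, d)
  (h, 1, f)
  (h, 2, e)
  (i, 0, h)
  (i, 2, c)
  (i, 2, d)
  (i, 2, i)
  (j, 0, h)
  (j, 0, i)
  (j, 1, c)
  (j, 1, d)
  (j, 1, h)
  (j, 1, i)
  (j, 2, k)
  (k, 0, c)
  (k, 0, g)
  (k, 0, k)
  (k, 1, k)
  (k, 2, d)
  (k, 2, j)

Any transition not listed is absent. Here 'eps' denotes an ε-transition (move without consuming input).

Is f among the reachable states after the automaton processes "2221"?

No

Start: ε-closure({c}) = {c, e}.
Read '2': {c, e} → {j}.
Read '2': {j} → {k}.
Read '2': {k} → {d, g, j}.
Read '1': {d, g, j} → {c, d, e, g, h, i, k}.
State f is not in {c, d, e, g, h, i, k}.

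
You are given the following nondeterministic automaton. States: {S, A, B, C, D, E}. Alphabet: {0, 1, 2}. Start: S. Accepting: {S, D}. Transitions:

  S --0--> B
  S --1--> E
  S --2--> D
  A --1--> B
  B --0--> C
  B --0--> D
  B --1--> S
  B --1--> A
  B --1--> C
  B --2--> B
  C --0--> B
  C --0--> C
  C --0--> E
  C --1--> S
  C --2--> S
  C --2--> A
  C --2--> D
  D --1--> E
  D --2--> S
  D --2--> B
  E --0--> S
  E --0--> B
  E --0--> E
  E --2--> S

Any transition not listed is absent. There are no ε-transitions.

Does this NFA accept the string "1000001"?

Yes

Start in {S}.
Read '1': S→{E}; now {E}.
Read '0': E→{S, B, E}; now {S, B, E}.
Read '0': S→{B}, B→{C, D}, E→{S, B, E}; now {S, B, C, D, E}.
Read '0': S→{B}, B→{C, D}, C→{B, C, E}, D→∅, E→{S, B, E}; now {S, B, C, D, E}.
Read '0': S→{B}, B→{C, D}, C→{B, C, E}, D→∅, E→{S, B, E}; now {S, B, C, D, E}.
Read '0': S→{B}, B→{C, D}, C→{B, C, E}, D→∅, E→{S, B, E}; now {S, B, C, D, E}.
Read '1': S→{E}, B→{S, A, C}, C→{S}, D→{E}, E→∅; now {S, A, C, E}.
The final set {S, A, C, E} contains the accepting state S.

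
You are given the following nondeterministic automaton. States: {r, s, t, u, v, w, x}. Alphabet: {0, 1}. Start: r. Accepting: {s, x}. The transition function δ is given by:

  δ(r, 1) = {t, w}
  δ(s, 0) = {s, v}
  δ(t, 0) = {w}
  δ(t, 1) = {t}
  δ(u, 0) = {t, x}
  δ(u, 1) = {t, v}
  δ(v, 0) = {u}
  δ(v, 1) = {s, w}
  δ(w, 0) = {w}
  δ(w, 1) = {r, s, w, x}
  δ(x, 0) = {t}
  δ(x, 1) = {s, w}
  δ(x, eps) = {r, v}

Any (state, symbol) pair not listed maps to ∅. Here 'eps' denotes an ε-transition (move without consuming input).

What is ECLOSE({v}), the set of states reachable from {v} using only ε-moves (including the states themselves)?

Begin with {v}.
No ε-moves leave this set, so the closure equals the set itself.

{v}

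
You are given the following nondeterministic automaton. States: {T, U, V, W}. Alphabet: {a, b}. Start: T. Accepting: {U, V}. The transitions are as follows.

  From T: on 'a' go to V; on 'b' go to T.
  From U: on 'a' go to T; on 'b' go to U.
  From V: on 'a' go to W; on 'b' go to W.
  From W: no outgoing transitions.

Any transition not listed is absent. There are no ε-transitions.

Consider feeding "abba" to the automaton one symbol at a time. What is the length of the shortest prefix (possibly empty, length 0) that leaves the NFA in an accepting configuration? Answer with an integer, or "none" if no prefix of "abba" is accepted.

1

Start in {T}.
Read 'a': {T} → {V}.
None of the earlier sets intersect F, but {V} does.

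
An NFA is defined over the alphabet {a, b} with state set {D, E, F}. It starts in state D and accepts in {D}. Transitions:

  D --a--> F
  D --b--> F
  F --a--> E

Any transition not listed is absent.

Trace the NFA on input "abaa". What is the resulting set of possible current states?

∅

Start in {D}.
Read 'a': {D} → {F}.
Read 'b': {F} → ∅.
The set is empty and remains empty for the remaining 2 symbols.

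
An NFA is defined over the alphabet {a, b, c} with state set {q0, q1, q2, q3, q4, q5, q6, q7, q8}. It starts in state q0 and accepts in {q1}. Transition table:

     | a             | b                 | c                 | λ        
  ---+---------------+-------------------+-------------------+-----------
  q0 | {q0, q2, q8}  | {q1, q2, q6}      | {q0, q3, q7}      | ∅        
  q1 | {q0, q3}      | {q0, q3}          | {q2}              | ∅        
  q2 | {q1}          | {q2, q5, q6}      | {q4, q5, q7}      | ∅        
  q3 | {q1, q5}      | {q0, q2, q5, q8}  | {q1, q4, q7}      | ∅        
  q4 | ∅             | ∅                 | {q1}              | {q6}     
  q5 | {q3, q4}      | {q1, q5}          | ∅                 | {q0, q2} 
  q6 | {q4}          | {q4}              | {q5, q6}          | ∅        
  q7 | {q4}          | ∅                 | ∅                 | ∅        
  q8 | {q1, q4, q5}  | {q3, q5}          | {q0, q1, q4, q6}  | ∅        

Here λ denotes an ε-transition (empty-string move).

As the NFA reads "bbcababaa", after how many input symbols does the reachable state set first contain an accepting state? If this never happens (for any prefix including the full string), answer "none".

1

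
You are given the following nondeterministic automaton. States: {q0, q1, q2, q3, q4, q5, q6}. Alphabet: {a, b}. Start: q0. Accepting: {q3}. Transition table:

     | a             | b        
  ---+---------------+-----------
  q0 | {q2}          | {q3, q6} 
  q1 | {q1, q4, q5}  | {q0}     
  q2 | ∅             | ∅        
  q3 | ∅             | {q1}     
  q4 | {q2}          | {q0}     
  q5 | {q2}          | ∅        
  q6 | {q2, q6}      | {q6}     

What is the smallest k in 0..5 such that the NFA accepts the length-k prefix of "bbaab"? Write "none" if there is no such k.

Start in {q0}.
Read 'b': q0→{q3, q6}; now {q3, q6}.
None of the earlier sets intersect F, but {q3, q6} does.

1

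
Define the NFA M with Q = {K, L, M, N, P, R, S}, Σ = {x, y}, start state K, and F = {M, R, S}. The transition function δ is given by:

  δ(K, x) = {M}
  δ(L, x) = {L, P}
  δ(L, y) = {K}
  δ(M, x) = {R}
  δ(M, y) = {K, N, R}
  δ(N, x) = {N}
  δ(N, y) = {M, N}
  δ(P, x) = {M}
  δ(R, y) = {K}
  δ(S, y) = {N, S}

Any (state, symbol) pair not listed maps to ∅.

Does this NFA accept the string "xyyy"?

Yes

Start in {K}.
Read 'x': {K} → {M}.
Read 'y': {M} → {K, N, R}.
Read 'y': {K, N, R} → {K, M, N}.
Read 'y': {K, M, N} → {K, M, N, R}.
The final set {K, M, N, R} contains the accepting states M, R.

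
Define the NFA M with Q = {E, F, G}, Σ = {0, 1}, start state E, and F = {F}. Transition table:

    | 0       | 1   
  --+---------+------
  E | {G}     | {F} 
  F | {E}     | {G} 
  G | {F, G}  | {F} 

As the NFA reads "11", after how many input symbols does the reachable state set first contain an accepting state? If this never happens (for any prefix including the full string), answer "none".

1

Start in {E}.
Read '1': E→{F}; now {F}.
None of the earlier sets intersect F, but {F} does.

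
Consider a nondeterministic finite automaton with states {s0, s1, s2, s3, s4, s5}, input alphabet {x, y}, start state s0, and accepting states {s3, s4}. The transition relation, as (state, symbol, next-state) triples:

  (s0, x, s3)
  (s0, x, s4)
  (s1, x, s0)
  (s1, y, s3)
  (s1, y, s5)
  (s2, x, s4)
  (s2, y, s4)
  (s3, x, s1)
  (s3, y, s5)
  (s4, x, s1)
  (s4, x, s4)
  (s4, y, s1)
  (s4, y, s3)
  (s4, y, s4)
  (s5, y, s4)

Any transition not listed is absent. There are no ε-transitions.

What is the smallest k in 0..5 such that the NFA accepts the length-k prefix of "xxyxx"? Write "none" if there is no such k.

1

Start in {s0}.
Read 'x': s0→{s3, s4}; now {s3, s4}.
None of the earlier sets intersect F, but {s3, s4} does.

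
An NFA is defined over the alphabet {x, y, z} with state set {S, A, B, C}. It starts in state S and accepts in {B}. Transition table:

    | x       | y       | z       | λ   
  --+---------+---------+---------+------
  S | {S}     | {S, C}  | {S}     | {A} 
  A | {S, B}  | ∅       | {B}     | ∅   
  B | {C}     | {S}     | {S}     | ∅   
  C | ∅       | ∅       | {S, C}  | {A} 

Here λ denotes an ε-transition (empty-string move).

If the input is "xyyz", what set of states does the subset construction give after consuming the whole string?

{S, A, B, C}

Start: ε-closure({S}) = {S, A}.
Read 'x': S→{S}, A→{S, B}; union {S, B}; ε-closure = {S, A, B}.
Read 'y': S→{S, C}, A→∅, B→{S}; union {S, C}; ε-closure = {S, A, C}.
Read 'y': S→{S, C}, A→∅, C→∅; union {S, C}; ε-closure = {S, A, C}.
Read 'z': S→{S}, A→{B}, C→{S, C}; union {S, B, C}; ε-closure = {S, A, B, C}.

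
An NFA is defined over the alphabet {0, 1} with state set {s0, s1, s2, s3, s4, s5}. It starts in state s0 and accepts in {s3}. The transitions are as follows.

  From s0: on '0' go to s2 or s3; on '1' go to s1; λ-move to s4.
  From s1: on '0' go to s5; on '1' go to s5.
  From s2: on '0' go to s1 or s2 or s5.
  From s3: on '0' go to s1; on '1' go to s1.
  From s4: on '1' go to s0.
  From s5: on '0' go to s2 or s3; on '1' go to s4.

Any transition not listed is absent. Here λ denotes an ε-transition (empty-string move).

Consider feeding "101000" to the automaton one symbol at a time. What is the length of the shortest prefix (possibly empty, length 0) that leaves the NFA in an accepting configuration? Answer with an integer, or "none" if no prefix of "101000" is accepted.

Start: ε-closure({s0}) = {s0, s4}.
Read '1': s0→{s1}, s4→{s0}; union {s0, s1}; ε-closure = {s0, s1, s4}.
Read '0': s0→{s2, s3}, s1→{s5}, s4→∅; now {s2, s3, s5}.
None of the earlier sets intersect F, but {s2, s3, s5} does.

2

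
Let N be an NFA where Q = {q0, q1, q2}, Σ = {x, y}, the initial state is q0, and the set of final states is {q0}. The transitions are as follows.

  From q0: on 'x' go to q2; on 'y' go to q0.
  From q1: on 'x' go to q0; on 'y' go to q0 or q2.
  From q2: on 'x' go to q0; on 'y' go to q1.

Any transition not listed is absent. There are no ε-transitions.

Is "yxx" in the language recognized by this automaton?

Yes

Start in {q0}.
Read 'y': {q0} → {q0}.
Read 'x': {q0} → {q2}.
Read 'x': {q2} → {q0}.
The final set {q0} contains the accepting state q0.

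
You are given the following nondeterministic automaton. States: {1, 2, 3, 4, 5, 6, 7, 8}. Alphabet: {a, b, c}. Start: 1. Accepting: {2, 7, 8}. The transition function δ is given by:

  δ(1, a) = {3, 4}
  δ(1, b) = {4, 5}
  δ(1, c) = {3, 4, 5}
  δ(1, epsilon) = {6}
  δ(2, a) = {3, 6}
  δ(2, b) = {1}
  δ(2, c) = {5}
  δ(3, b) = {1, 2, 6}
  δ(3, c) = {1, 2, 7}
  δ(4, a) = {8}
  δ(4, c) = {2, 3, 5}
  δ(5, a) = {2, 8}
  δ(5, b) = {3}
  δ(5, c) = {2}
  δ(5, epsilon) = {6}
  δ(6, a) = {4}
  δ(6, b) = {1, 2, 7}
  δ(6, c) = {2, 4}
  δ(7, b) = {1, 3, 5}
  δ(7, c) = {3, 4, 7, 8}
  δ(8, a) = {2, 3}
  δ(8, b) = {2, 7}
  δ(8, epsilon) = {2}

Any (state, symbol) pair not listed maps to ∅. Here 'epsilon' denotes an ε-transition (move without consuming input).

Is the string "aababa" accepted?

No

Start: ε-closure({1}) = {1, 6}.
Read 'a': 1→{3, 4}, 6→{4}; now {3, 4}.
Read 'a': 3→∅, 4→{8}; union {8}; ε-closure = {2, 8}.
Read 'b': 2→{1}, 8→{2, 7}; union {1, 2, 7}; ε-closure = {1, 2, 6, 7}.
Read 'a': 1→{3, 4}, 2→{3, 6}, 6→{4}, 7→∅; now {3, 4, 6}.
Read 'b': 3→{1, 2, 6}, 4→∅, 6→{1, 2, 7}; now {1, 2, 6, 7}.
Read 'a': 1→{3, 4}, 2→{3, 6}, 6→{4}, 7→∅; now {3, 4, 6}.
The final set {3, 4, 6} contains no accepting state.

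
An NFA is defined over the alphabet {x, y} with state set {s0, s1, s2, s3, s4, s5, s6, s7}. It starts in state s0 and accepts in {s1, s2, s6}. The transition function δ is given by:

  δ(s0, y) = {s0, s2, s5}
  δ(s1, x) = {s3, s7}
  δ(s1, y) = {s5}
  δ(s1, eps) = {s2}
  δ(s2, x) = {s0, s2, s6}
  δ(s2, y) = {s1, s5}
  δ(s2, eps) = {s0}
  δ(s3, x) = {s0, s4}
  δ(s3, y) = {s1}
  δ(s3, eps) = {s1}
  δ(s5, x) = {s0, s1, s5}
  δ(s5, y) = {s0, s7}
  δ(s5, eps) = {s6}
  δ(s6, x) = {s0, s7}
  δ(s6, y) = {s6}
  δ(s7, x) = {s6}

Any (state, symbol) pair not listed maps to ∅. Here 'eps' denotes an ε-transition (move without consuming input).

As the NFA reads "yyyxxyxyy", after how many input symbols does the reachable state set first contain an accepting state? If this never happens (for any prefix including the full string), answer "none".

1

Start in {s0}.
Read 'y': s0→{s0, s2, s5}; union {s0, s2, s5}; ε-closure = {s0, s2, s5, s6}.
None of the earlier sets intersect F, but {s0, s2, s5, s6} does.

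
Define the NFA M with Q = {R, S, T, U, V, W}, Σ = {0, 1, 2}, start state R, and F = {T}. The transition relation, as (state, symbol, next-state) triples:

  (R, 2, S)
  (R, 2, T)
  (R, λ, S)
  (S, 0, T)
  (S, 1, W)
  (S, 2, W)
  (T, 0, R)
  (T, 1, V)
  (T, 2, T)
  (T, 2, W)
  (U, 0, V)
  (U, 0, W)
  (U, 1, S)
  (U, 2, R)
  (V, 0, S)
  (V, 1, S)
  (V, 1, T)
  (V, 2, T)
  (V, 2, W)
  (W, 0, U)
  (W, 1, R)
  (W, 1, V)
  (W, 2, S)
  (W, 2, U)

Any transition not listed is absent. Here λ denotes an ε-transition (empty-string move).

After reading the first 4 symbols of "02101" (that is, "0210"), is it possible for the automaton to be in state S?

Yes

Start: ε-closure({R}) = {R, S}.
Read '0': R→∅, S→{T}; now {T}.
Read '2': T→{T, W}; now {T, W}.
Read '1': T→{V}, W→{R, V}; union {R, V}; ε-closure = {R, S, V}.
Read '0': R→∅, S→{T}, V→{S}; now {S, T}.
State S is in {S, T}.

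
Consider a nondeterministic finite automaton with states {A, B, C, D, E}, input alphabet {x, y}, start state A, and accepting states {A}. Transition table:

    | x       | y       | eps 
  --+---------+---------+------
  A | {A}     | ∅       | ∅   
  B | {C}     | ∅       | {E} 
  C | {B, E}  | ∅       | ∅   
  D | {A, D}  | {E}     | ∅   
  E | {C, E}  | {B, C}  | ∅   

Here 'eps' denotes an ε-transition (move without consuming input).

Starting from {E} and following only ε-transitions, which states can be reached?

Begin with {E}.
No ε-moves leave this set, so the closure equals the set itself.

{E}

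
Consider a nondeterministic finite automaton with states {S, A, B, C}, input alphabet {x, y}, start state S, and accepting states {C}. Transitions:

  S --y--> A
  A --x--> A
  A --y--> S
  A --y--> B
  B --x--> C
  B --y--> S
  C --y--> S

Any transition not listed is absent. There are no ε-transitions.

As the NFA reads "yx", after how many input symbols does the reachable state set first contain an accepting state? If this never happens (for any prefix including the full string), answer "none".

Start in {S}.
Read 'y': S→{A}; now {A}.
Read 'x': A→{A}; now {A}.
No reachable set along the way intersects F.

none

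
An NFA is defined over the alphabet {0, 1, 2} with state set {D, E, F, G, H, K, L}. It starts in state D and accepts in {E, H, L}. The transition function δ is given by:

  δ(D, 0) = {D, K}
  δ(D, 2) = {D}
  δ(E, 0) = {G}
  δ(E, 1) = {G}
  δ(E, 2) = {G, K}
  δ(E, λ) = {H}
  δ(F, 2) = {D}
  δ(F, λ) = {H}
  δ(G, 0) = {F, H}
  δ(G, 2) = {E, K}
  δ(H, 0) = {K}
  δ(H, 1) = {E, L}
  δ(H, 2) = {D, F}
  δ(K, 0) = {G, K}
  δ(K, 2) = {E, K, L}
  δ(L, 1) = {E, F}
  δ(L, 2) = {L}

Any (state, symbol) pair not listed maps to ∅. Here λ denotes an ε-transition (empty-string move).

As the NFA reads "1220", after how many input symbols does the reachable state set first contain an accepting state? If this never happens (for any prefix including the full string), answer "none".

Start in {D}.
Read '1': D→∅; now ∅.
The set is empty and remains empty for the remaining 3 symbols.
No reachable set along the way intersects F.

none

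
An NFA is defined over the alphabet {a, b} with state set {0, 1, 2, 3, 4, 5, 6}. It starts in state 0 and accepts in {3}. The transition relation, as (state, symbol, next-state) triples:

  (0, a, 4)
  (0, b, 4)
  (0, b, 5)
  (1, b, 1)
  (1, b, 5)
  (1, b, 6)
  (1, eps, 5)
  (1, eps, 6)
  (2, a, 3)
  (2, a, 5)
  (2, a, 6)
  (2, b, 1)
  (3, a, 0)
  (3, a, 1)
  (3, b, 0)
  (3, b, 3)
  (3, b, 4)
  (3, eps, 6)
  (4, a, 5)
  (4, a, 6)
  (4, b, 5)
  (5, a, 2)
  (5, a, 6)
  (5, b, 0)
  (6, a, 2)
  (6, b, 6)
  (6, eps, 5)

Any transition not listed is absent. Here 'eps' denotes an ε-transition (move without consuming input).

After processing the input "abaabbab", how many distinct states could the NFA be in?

Start in {0}.
Read 'a': {0} → {4}.
Read 'b': {4} → {5}.
Read 'a': {5} → {2, 5, 6}.
Read 'a': {2, 5, 6} → {2, 3, 5, 6}.
Read 'b': {2, 3, 5, 6} → {0, 1, 3, 4, 5, 6}.
Read 'b': {0, 1, 3, 4, 5, 6} → {0, 1, 3, 4, 5, 6}.
Read 'a': {0, 1, 3, 4, 5, 6} → {0, 1, 2, 4, 5, 6}.
Read 'b': {0, 1, 2, 4, 5, 6} → {0, 1, 4, 5, 6}.
That set has 5 states.

5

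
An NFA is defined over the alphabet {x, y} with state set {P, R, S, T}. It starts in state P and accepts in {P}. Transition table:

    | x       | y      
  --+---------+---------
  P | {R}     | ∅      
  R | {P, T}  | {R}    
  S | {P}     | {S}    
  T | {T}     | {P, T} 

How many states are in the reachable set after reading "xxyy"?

Start in {P}.
Read 'x': {P} → {R}.
Read 'x': {R} → {P, T}.
Read 'y': {P, T} → {P, T}.
Read 'y': {P, T} → {P, T}.
That set has 2 states.

2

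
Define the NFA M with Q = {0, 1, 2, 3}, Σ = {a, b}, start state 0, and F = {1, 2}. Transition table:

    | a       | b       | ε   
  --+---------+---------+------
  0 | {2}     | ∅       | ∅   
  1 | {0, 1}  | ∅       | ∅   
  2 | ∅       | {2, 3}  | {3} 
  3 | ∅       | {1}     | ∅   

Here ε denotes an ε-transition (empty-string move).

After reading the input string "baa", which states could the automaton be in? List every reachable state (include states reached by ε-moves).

Start in {0}.
Read 'b': 0→∅; now ∅.
The set is empty and remains empty for the remaining 2 symbols.

∅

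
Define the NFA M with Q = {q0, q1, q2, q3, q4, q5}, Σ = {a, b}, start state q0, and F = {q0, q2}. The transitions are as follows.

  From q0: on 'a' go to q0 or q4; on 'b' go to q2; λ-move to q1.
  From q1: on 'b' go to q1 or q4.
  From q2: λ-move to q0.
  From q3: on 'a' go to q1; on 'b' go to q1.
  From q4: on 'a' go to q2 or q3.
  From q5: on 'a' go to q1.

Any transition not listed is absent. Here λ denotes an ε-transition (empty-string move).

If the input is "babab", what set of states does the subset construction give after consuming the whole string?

{q0, q1, q2, q4}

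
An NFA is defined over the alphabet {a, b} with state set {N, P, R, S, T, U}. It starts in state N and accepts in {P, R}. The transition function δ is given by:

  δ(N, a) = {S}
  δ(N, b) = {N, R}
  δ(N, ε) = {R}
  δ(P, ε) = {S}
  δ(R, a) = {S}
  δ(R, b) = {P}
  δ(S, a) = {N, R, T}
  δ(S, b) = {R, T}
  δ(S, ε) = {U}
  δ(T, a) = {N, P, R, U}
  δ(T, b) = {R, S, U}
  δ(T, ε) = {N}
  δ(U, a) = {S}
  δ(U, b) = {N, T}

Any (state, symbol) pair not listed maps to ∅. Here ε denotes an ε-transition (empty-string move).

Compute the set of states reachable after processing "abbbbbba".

{N, P, R, S, T, U}

Start: ε-closure({N}) = {N, R}.
Read 'a': {N, R} → {S, U}.
Read 'b': {S, U} → {N, R, T}.
Read 'b': {N, R, T} → {N, P, R, S, U}.
Read 'b': {N, P, R, S, U} → {N, P, R, S, T, U}.
Read 'b': {N, P, R, S, T, U} → {N, P, R, S, T, U}.
Read 'b': {N, P, R, S, T, U} → {N, P, R, S, T, U}.
Read 'b': {N, P, R, S, T, U} → {N, P, R, S, T, U}.
Read 'a': {N, P, R, S, T, U} → {N, P, R, S, T, U}.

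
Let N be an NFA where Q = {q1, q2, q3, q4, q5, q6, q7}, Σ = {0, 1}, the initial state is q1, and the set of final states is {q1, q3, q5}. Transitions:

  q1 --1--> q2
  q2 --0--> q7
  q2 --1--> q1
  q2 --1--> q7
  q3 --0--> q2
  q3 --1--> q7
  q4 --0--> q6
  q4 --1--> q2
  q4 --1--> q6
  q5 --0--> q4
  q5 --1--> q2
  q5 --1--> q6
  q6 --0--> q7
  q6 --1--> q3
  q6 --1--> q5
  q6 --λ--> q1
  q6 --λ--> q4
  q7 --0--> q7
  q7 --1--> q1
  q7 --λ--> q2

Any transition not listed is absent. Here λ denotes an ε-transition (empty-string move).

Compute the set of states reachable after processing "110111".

{q1, q2, q7}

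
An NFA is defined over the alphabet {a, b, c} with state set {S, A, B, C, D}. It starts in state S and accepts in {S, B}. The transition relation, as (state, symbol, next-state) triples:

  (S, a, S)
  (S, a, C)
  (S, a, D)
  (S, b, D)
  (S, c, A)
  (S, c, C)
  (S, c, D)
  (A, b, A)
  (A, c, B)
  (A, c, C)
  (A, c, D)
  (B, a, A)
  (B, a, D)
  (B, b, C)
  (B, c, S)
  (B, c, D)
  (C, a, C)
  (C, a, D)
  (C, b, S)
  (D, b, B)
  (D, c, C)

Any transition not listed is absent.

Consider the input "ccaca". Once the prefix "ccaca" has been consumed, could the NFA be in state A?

Start in {S}.
Read 'c': {S} → {A, C, D}.
Read 'c': {A, C, D} → {B, C, D}.
Read 'a': {B, C, D} → {A, C, D}.
Read 'c': {A, C, D} → {B, C, D}.
Read 'a': {B, C, D} → {A, C, D}.
State A is in {A, C, D}.

Yes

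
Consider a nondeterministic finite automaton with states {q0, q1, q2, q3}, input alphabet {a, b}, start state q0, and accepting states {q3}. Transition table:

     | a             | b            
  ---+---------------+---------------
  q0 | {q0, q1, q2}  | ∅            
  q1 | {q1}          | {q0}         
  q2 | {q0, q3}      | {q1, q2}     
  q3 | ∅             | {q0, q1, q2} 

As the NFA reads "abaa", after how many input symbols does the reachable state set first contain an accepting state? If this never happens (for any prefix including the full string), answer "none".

3

Start in {q0}.
Read 'a': {q0} → {q0, q1, q2}.
Read 'b': {q0, q1, q2} → {q0, q1, q2}.
Read 'a': {q0, q1, q2} → {q0, q1, q2, q3}.
None of the earlier sets intersect F, but {q0, q1, q2, q3} does.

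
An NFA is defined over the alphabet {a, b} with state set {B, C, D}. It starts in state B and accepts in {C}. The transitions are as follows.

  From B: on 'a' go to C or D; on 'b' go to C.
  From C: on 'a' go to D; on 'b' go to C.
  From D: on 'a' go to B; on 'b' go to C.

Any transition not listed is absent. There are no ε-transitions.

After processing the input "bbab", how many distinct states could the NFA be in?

1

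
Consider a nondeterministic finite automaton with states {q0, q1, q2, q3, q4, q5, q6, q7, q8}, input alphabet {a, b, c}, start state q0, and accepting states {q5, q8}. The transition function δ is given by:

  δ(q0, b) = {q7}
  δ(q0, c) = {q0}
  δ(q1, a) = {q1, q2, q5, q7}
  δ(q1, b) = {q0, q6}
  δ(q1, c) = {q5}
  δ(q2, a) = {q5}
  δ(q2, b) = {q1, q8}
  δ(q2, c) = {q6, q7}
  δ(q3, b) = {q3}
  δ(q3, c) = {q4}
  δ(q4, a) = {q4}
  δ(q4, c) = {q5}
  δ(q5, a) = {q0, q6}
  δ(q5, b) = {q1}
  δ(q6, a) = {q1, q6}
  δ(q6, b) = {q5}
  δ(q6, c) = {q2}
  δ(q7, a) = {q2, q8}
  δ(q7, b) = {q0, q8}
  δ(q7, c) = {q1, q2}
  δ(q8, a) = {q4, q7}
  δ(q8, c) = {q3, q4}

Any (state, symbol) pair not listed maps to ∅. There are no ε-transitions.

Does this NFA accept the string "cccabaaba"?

No

Start in {q0}.
Read 'c': {q0} → {q0}.
Read 'c': {q0} → {q0}.
Read 'c': {q0} → {q0}.
Read 'a': {q0} → ∅.
The set is empty and remains empty for the remaining 5 symbols.
The final set ∅ contains no accepting state.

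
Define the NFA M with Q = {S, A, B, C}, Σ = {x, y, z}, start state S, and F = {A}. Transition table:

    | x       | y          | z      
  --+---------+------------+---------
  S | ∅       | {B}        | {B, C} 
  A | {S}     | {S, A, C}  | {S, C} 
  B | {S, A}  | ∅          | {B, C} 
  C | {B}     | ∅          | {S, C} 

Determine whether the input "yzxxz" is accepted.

No

Start in {S}.
Read 'y': S→{B}; now {B}.
Read 'z': B→{B, C}; now {B, C}.
Read 'x': B→{S, A}, C→{B}; now {S, A, B}.
Read 'x': S→∅, A→{S}, B→{S, A}; now {S, A}.
Read 'z': S→{B, C}, A→{S, C}; now {S, B, C}.
The final set {S, B, C} contains no accepting state.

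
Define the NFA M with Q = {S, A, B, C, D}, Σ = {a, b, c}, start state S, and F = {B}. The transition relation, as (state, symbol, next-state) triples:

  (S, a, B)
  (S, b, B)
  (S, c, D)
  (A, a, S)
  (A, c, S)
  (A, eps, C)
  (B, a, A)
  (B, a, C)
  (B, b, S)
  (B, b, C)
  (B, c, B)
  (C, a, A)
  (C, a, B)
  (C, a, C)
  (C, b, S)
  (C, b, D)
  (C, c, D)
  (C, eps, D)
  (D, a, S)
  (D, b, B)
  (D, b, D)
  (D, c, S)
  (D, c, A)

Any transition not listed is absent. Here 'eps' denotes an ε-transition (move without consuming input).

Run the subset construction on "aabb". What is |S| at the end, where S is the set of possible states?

4

Start in {S}.
Read 'a': {S} → {B}.
Read 'a': {B} → {A, C, D}.
Read 'b': {A, C, D} → {S, B, D}.
Read 'b': {S, B, D} → {S, B, C, D}.
That set has 4 states.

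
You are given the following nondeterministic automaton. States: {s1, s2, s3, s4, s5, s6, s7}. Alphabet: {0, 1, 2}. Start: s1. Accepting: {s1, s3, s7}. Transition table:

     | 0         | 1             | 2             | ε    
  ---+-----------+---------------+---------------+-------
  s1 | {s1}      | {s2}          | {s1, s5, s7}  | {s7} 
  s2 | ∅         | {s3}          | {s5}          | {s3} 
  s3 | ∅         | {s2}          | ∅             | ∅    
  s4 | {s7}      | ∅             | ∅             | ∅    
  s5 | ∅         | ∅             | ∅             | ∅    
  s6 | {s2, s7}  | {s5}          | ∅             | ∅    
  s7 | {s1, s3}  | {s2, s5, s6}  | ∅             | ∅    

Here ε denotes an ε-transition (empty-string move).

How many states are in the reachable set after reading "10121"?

0

Start: ε-closure({s1}) = {s1, s7}.
Read '1': {s1, s7} → {s2, s3, s5, s6}.
Read '0': {s2, s3, s5, s6} → {s2, s3, s7}.
Read '1': {s2, s3, s7} → {s2, s3, s5, s6}.
Read '2': {s2, s3, s5, s6} → {s5}.
Read '1': {s5} → ∅.
That set has 0 states.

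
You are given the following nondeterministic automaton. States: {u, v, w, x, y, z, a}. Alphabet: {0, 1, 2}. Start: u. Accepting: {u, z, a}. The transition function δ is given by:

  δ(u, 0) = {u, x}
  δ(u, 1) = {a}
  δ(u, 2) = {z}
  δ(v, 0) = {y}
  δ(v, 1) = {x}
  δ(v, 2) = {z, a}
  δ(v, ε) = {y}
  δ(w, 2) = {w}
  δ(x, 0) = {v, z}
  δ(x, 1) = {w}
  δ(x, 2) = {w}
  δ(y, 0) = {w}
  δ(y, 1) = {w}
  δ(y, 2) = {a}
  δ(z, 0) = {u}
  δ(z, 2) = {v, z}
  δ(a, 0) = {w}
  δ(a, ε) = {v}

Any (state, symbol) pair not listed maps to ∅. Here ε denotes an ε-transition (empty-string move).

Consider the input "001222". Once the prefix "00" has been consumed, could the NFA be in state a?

No

Start in {u}.
Read '0': u→{u, x}; now {u, x}.
Read '0': u→{u, x}, x→{v, z}; union {u, v, x, z}; ε-closure = {u, v, x, y, z}.
State a is not in {u, v, x, y, z}.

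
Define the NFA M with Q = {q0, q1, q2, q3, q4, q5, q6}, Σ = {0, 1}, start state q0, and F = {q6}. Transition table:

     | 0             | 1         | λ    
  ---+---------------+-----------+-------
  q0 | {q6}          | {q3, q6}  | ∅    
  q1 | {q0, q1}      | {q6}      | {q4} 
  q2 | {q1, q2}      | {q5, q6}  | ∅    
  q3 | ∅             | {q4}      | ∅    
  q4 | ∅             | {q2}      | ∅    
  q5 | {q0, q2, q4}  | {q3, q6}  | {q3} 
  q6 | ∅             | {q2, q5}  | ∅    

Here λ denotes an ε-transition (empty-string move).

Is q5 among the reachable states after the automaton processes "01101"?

Start in {q0}.
Read '0': {q0} → {q6}.
Read '1': {q6} → {q2, q3, q5}.
Read '1': {q2, q3, q5} → {q3, q4, q5, q6}.
Read '0': {q3, q4, q5, q6} → {q0, q2, q4}.
Read '1': {q0, q2, q4} → {q2, q3, q5, q6}.
State q5 is in {q2, q3, q5, q6}.

Yes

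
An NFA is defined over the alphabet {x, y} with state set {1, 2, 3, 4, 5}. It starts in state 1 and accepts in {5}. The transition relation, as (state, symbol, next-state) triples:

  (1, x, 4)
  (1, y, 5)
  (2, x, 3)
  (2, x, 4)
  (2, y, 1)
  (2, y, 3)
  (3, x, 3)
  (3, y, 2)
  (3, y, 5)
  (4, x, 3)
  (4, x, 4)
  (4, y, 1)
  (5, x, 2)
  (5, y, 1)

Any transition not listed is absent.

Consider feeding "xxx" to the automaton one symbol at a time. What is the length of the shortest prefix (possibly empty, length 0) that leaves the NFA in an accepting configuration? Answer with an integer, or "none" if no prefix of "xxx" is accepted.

none

Start in {1}.
Read 'x': 1→{4}; now {4}.
Read 'x': 4→{3, 4}; now {3, 4}.
Read 'x': 3→{3}, 4→{3, 4}; now {3, 4}.
No reachable set along the way intersects F.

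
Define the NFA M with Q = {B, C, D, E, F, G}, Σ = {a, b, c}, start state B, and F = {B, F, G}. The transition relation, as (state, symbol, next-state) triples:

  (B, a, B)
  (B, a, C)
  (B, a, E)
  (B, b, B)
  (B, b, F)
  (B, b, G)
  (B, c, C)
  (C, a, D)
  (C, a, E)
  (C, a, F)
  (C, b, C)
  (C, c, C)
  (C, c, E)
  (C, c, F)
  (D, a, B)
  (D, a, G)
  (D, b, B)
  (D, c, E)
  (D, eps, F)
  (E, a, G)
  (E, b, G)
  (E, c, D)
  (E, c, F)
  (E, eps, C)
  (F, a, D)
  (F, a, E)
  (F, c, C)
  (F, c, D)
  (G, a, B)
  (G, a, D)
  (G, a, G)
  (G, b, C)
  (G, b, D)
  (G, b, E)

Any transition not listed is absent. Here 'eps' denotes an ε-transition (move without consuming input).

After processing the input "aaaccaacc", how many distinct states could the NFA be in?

Start in {B}.
Read 'a': {B} → {B, C, E}.
Read 'a': {B, C, E} → {B, C, D, E, F, G}.
Read 'a': {B, C, D, E, F, G} → {B, C, D, E, F, G}.
Read 'c': {B, C, D, E, F, G} → {C, D, E, F}.
Read 'c': {C, D, E, F} → {C, D, E, F}.
Read 'a': {C, D, E, F} → {B, C, D, E, F, G}.
Read 'a': {B, C, D, E, F, G} → {B, C, D, E, F, G}.
Read 'c': {B, C, D, E, F, G} → {C, D, E, F}.
Read 'c': {C, D, E, F} → {C, D, E, F}.
That set has 4 states.

4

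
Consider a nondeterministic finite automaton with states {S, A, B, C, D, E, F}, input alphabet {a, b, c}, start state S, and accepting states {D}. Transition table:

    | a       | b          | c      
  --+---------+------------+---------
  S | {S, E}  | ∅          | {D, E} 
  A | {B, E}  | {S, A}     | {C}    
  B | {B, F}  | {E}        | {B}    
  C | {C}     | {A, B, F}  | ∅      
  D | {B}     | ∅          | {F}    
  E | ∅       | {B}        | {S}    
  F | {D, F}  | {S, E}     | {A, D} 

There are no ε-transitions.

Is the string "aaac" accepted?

Start in {S}.
Read 'a': S→{S, E}; now {S, E}.
Read 'a': S→{S, E}, E→∅; now {S, E}.
Read 'a': S→{S, E}, E→∅; now {S, E}.
Read 'c': S→{D, E}, E→{S}; now {S, D, E}.
The final set {S, D, E} contains the accepting state D.

Yes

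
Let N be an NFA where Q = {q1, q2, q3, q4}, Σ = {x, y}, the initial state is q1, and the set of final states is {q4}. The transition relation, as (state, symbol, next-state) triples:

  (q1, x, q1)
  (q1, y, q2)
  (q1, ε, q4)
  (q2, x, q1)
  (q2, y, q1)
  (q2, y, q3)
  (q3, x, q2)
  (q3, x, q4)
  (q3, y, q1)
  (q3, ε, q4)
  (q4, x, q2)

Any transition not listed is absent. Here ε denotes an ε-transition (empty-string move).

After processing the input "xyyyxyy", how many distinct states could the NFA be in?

Start: ε-closure({q1}) = {q1, q4}.
Read 'x': q1→{q1}, q4→{q2}; union {q1, q2}; ε-closure = {q1, q2, q4}.
Read 'y': q1→{q2}, q2→{q1, q3}, q4→∅; union {q1, q2, q3}; ε-closure = {q1, q2, q3, q4}.
Read 'y': q1→{q2}, q2→{q1, q3}, q3→{q1}, q4→∅; union {q1, q2, q3}; ε-closure = {q1, q2, q3, q4}.
Read 'y': q1→{q2}, q2→{q1, q3}, q3→{q1}, q4→∅; union {q1, q2, q3}; ε-closure = {q1, q2, q3, q4}.
Read 'x': q1→{q1}, q2→{q1}, q3→{q2, q4}, q4→{q2}; now {q1, q2, q4}.
Read 'y': q1→{q2}, q2→{q1, q3}, q4→∅; union {q1, q2, q3}; ε-closure = {q1, q2, q3, q4}.
Read 'y': q1→{q2}, q2→{q1, q3}, q3→{q1}, q4→∅; union {q1, q2, q3}; ε-closure = {q1, q2, q3, q4}.
That set has 4 states.

4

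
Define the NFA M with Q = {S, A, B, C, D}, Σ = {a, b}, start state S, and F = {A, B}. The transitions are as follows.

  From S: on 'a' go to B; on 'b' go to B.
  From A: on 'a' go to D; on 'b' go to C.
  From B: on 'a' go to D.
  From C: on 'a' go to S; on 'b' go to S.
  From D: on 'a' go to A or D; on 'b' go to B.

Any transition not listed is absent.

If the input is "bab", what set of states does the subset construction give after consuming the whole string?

Start in {S}.
Read 'b': {S} → {B}.
Read 'a': {B} → {D}.
Read 'b': {D} → {B}.

{B}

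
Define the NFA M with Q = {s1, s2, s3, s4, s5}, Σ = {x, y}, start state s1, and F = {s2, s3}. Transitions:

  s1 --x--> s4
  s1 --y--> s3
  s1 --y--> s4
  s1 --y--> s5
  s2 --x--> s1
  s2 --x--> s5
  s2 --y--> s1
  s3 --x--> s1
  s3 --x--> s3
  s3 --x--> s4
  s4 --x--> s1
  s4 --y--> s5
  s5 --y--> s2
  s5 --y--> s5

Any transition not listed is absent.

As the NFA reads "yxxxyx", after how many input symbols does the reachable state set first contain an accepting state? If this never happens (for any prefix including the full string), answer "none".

1

Start in {s1}.
Read 'y': {s1} → {s3, s4, s5}.
None of the earlier sets intersect F, but {s3, s4, s5} does.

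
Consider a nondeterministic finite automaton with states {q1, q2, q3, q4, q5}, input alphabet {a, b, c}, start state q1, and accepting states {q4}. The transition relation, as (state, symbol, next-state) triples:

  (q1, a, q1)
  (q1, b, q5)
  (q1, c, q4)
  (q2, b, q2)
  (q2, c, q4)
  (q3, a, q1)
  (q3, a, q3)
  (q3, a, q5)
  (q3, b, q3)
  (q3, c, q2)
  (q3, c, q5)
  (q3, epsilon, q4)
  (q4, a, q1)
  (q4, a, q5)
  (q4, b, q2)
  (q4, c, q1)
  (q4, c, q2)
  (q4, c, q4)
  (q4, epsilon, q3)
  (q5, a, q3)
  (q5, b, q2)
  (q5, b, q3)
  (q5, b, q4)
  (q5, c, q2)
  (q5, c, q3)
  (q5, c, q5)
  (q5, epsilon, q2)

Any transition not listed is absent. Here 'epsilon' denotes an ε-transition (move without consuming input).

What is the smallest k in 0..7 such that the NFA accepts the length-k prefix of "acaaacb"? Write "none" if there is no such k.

Start in {q1}.
Read 'a': q1→{q1}; now {q1}.
Read 'c': q1→{q4}; union {q4}; ε-closure = {q3, q4}.
None of the earlier sets intersect F, but {q3, q4} does.

2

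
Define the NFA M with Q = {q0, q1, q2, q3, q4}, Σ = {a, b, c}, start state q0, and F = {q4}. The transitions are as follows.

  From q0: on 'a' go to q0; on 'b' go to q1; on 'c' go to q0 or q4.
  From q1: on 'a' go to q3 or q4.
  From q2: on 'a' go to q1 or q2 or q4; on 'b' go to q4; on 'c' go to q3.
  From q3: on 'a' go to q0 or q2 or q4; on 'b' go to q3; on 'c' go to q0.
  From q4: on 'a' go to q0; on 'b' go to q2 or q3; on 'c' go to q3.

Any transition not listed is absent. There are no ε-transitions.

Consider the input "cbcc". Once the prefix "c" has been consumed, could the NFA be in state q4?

Yes

Start in {q0}.
Read 'c': {q0} → {q0, q4}.
State q4 is in {q0, q4}.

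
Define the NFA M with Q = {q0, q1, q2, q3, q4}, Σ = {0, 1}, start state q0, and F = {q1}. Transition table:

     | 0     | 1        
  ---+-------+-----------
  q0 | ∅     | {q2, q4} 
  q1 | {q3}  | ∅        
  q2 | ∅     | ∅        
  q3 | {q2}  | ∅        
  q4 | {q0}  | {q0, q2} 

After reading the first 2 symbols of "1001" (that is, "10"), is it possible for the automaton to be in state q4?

Start in {q0}.
Read '1': q0→{q2, q4}; now {q2, q4}.
Read '0': q2→∅, q4→{q0}; now {q0}.
State q4 is not in {q0}.

No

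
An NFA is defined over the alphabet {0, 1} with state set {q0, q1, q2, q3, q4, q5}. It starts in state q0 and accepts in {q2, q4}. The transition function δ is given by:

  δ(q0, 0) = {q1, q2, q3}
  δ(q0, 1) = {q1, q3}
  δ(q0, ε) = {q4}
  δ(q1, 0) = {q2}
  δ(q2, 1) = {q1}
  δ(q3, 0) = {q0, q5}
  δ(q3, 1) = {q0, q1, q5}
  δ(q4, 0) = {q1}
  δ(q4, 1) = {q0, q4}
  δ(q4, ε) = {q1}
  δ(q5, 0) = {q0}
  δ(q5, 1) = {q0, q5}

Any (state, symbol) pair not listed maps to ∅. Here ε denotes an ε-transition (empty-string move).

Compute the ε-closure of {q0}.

{q0, q1, q4}

Begin with {q0}.
ε-move q0 → q4; add q4.
ε-move q4 → q1; add q1.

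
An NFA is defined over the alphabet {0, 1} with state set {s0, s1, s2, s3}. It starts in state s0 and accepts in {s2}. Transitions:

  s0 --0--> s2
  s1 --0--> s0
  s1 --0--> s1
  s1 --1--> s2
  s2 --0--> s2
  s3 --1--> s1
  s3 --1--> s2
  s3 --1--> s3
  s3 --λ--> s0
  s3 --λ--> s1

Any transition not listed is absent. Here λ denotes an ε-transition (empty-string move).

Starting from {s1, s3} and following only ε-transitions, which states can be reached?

{s0, s1, s3}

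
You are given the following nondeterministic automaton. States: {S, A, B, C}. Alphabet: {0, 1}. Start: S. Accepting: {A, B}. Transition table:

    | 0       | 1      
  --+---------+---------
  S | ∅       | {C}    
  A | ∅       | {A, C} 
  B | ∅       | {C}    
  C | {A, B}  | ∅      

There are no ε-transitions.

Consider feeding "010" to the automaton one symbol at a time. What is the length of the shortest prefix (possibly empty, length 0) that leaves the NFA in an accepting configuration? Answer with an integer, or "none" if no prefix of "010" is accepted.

none

Start in {S}.
Read '0': S→∅; now ∅.
The set is empty and remains empty for the remaining 2 symbols.
No reachable set along the way intersects F.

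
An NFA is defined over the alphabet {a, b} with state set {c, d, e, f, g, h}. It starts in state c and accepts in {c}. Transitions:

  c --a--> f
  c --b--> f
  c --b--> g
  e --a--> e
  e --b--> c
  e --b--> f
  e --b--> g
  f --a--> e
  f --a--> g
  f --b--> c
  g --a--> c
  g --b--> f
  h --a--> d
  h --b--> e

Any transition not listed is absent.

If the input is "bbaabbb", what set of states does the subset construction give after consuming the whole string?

{c, f, g}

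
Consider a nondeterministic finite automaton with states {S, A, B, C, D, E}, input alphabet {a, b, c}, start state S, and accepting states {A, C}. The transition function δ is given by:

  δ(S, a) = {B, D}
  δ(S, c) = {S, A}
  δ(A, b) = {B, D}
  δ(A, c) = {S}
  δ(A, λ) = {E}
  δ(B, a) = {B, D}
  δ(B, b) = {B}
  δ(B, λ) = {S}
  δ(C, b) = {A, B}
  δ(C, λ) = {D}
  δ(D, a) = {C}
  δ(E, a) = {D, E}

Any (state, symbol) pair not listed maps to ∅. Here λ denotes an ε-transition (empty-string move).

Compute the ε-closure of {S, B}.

{S, B}

Begin with {S, B}.
No ε-moves leave this set, so the closure equals the set itself.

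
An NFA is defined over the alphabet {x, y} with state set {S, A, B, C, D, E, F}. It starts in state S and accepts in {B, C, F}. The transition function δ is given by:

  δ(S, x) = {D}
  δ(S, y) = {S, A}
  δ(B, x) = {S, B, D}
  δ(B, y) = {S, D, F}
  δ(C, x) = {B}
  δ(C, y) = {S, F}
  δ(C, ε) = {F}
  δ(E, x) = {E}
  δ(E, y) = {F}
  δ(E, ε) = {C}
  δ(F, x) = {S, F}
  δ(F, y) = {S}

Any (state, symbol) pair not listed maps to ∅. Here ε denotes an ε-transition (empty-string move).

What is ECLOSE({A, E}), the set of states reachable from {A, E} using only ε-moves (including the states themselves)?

{A, C, E, F}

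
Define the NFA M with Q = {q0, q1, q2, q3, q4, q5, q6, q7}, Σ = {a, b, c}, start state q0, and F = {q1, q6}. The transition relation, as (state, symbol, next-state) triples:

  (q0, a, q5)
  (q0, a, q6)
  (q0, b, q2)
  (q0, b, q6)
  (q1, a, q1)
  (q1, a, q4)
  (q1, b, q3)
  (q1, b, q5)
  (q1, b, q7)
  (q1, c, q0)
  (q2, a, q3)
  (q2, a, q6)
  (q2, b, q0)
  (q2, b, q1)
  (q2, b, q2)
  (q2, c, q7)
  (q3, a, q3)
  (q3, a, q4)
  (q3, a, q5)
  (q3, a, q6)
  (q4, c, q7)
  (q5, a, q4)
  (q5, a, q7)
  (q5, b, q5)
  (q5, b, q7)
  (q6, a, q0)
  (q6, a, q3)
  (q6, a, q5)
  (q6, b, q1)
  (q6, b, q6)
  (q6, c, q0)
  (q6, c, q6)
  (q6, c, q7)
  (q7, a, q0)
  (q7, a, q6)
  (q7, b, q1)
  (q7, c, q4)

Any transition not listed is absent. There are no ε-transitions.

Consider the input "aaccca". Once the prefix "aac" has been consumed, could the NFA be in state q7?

Start in {q0}.
Read 'a': q0→{q5, q6}; now {q5, q6}.
Read 'a': q5→{q4, q7}, q6→{q0, q3, q5}; now {q0, q3, q4, q5, q7}.
Read 'c': q0→∅, q3→∅, q4→{q7}, q5→∅, q7→{q4}; now {q4, q7}.
State q7 is in {q4, q7}.

Yes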